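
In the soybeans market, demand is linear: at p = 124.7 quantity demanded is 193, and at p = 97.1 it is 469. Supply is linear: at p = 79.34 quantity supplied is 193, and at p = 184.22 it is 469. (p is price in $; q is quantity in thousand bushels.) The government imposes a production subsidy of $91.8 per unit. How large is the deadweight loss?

Demand slope = (97.1 − 124.7)/(469 − 193) = −0.1, so p = 144 − 0.1q.
Supply slope = (184.22 − 79.34)/(469 − 193) = 0.38, so p = 6 + 0.38q.
Competitive equilibrium: 144 − 0.1q = 6 + 0.38q → q* = 287.5, p* = 115.25.
The subsidy lowers effective supply by 91.8: p = 0.38q − 85.8.
New quantity: 144 − 0.1q = 0.38q − 85.8 → q' = 478.75.
Overproduction Δq = 478.75 − 287.5 = 191.25; wedge = subsidy = 91.8.
Welfare loss = ½ × 191.25 × 91.8 = $8778.375 thousand.

$8778.375 thousand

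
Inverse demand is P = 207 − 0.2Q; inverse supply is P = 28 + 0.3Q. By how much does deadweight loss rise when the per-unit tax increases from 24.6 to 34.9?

Competitive equilibrium: 207 − 0.2Q = 28 + 0.3Q → Q* = 358, P* = 135.4.
For a per-unit tax t: ΔQ = t/0.5, so DWL = ½·t·(t/0.5) = t²/1.
At t = 24.6: DWL = 605.16. At t = 34.9: DWL = 1218.01.
Increase = 1218.01 − 605.16 = 612.85.

612.85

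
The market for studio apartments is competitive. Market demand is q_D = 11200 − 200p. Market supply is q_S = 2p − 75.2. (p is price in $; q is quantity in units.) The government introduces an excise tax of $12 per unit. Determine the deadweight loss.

In inverse form: demand p = 56 − 0.005q, supply p = 37.6 + 0.5q.
Competitive equilibrium: 56 − 0.005q = 37.6 + 0.5q → q* = 36.4356, p* = 55.8178.
With the tax, the buyer price exceeds the seller price by 12: (56 − 0.005q) − (37.6 + 0.5q) = 12 → q' = 12.6733.
Δq = 36.4356 − 12.6733 = 23.7623; the wedge equals the tax, 12.
Welfare loss = ½ × 23.7623 × 12 = $142.57.

$142.57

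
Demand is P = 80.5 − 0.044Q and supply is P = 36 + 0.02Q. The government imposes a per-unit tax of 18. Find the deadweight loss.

2531.25

Competitive equilibrium: 80.5 − 0.044Q = 36 + 0.02Q → Q* = 695.3125, P* = 49.9063.
With the tax, the buyer price exceeds the seller price by 18: (80.5 − 0.044Q) − (36 + 0.02Q) = 18 → Q' = 414.0625.
ΔQ = 695.3125 − 414.0625 = 281.25; the wedge equals the tax, 18.
Deadweight loss = ½ × 281.25 × 18 = 2531.25.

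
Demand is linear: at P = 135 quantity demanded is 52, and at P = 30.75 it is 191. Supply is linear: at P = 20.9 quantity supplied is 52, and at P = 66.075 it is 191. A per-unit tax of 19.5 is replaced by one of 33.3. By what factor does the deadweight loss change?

2.916

Demand slope = (30.75 − 135)/(191 − 52) = −0.75, so P = 174 − 0.75Q.
Supply slope = (66.075 − 20.9)/(191 − 52) = 0.325, so P = 4 + 0.325Q.
Competitive equilibrium: 174 − 0.75Q = 4 + 0.325Q → Q* = 158.1395, P* = 55.3953.
For a per-unit tax t: ΔQ = t/1.075, so DWL = ½·t·(t/1.075) = t²/2.15.
At t = 19.5: DWL = 176.860. At t = 33.3: DWL = 515.763.
Ratio = (33.3/19.5)² = 2.916.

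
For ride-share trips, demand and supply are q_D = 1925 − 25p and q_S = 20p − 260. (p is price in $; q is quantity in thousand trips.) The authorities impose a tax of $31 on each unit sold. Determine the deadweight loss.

$5338.89 thousand

In inverse form: demand p = 77 − 0.04q, supply p = 13 + 0.05q.
Competitive equilibrium: 77 − 0.04q = 13 + 0.05q → q* = 711.1111, p* = 48.5556.
With the tax, the buyer price exceeds the seller price by 31: (77 − 0.04q) − (13 + 0.05q) = 31 → q' = 366.6667.
Δq = 711.1111 − 366.6667 = 344.4444; the wedge equals the tax, 31.
Welfare loss = ½ × 344.4444 × 31 = $5338.89 thousand.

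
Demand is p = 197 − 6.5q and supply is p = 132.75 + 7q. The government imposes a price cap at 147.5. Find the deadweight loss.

47.48

Competitive equilibrium: 197 − 6.5q = 132.75 + 7q → q* = 4.7593, p* = 166.0648.
At the ceiling p = 147.5, quantity supplied = (147.5 − 132.75)/7 = 2.1071.
Willingness to pay at q' = 2.1071: 197 − 6.5·2.1071 = 183.3039.
Δq = 4.7593 − 2.1071 = 2.6522; wedge = 183.3039 − 147.5 = 35.8039.
Welfare loss = ½ × 2.6522 × 35.8039 = 47.48.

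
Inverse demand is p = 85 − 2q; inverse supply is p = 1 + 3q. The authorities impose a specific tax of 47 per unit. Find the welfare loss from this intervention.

220.90

Competitive equilibrium: 85 − 2q = 1 + 3q → q* = 16.8, p* = 51.4.
With the tax, the buyer price exceeds the seller price by 47: (85 − 2q) − (1 + 3q) = 47 → q' = 7.4.
Δq = 16.8 − 7.4 = 9.4; the wedge equals the tax, 47.
DWL = ½ × 9.4 × 47 = 220.90.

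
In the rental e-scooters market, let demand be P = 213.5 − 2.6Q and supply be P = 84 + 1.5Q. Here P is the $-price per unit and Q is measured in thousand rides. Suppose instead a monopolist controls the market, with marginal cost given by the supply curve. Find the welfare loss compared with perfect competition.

$307.98 thousand

Competitive equilibrium: 213.5 − 2.6Q = 84 + 1.5Q → Q* = 31.5854, P* = 131.378.
Marginal revenue: MR = 213.5 − 5.2Q. Set MR = MC: 213.5 − 5.2Q = 84 + 1.5Q → Q_m = 19.3284.
Price P_m = 213.5 − 2.6·19.3284 = 163.2462; MC(Q_m) = 84 + 1.5·19.3284 = 112.9926.
Competitive Q* = 31.5854, so ΔQ = 12.257; wedge = 163.2462 − 112.9926 = 50.2536.
DWL = ½ × 12.257 × 50.2536 = $307.98 thousand.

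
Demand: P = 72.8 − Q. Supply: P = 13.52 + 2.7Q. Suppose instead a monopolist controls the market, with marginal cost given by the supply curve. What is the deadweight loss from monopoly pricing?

Competitive equilibrium: 72.8 − Q = 13.52 + 2.7Q → Q* = 16.0216, P* = 56.7784.
Marginal revenue: MR = 72.8 − 2Q. Set MR = MC: 72.8 − 2Q = 13.52 + 2.7Q → Q_m = 12.6128.
Price P_m = 72.8 − 1·12.6128 = 60.1872; MC(Q_m) = 13.52 + 2.7·12.6128 = 47.5746.
Competitive Q* = 16.0216, so ΔQ = 3.4088; wedge = 60.1872 − 47.5746 = 12.6126.
Welfare loss = ½ × 3.4088 × 12.6126 = 21.50.

21.50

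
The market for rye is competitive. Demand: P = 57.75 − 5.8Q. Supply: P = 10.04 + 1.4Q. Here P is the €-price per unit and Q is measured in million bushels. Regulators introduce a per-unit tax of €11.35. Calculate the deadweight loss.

Competitive equilibrium: 57.75 − 5.8Q = 10.04 + 1.4Q → Q* = 6.6264, P* = 19.3169.
With the tax, the buyer price exceeds the seller price by 11.35: (57.75 − 5.8Q) − (10.04 + 1.4Q) = 11.35 → Q' = 5.05.
ΔQ = 6.6264 − 5.05 = 1.5764; the wedge equals the tax, 11.35.
Welfare loss = ½ × 1.5764 × 11.35 = €8.95 million.

€8.95 million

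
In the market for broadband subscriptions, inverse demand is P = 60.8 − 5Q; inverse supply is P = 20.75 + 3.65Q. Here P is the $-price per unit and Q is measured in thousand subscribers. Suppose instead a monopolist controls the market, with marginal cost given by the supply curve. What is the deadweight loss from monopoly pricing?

Competitive equilibrium: 60.8 − 5Q = 20.75 + 3.65Q → Q* = 4.6301, P* = 37.6497.
Marginal revenue: MR = 60.8 − 10Q. Set MR = MC: 60.8 − 10Q = 20.75 + 3.65Q → Q_m = 2.9341.
Price P_m = 60.8 − 5·2.9341 = 46.1295; MC(Q_m) = 20.75 + 3.65·2.9341 = 31.4595.
Competitive Q* = 4.6301, so ΔQ = 1.696; wedge = 46.1295 − 31.4595 = 14.67.
Welfare loss = ½ × 1.696 × 14.67 = $12.44 thousand.

$12.44 thousand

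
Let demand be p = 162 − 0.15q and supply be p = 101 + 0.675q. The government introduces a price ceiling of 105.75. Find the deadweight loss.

1846.32

Competitive equilibrium: 162 − 0.15q = 101 + 0.675q → q* = 73.9394, p* = 150.9091.
At the ceiling p = 105.75, quantity supplied = (105.75 − 101)/0.675 = 7.037.
Willingness to pay at q' = 7.037: 162 − 0.15·7.037 = 160.9445.
Δq = 73.9394 − 7.037 = 66.9024; wedge = 160.9445 − 105.75 = 55.1945.
Deadweight loss = ½ × 66.9024 × 55.1945 = 1846.32.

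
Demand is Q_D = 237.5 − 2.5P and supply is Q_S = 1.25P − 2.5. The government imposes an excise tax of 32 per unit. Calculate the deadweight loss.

426.67

In inverse form: demand P = 95 − 0.4Q, supply P = 2 + 0.8Q.
Competitive equilibrium: 95 − 0.4Q = 2 + 0.8Q → Q* = 77.5, P* = 64.
With the tax, the buyer price exceeds the seller price by 32: (95 − 0.4Q) − (2 + 0.8Q) = 32 → Q' = 50.8333.
ΔQ = 77.5 − 50.8333 = 26.6667; the wedge equals the tax, 32.
The triangle = ½ × 26.6667 × 32 = 426.67.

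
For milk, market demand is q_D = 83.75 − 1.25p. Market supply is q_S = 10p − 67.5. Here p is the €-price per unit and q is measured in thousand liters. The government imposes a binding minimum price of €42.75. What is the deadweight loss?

€603.85 thousand

In inverse form: demand p = 67 − 0.8q, supply p = 6.75 + 0.1q.
Competitive equilibrium: 67 − 0.8q = 6.75 + 0.1q → q* = 66.9444, p* = 13.4444.
At the floor p = 42.75, quantity demanded = (67 − 42.75)/0.8 = 30.3125.
Sellers' marginal cost at q' = 30.3125: 6.75 + 0.1·30.3125 = 9.7813.
Δq = 66.9444 − 30.3125 = 36.6319; wedge = 42.75 − 9.7813 = 32.9687.
Deadweight loss = ½ × 36.6319 × 32.9687 = €603.85 thousand.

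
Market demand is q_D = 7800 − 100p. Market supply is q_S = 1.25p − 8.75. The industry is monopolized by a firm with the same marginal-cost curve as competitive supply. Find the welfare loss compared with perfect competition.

In inverse form: demand p = 78 − 0.01q, supply p = 7 + 0.8q.
Competitive equilibrium: 78 − 0.01q = 7 + 0.8q → q* = 87.6543, p* = 77.1235.
Marginal revenue: MR = 78 − 0.02q. Set MR = MC: 78 − 0.02q = 7 + 0.8q → q_m = 86.5854.
Price p_m = 78 − 0.01·86.5854 = 77.1341; MC(q_m) = 7 + 0.8·86.5854 = 76.2683.
Competitive q* = 87.6543, so Δq = 1.0689; wedge = 77.1341 − 76.2683 = 0.8658.
DWL = ½ × 1.0689 × 0.8658 = 0.46.

0.46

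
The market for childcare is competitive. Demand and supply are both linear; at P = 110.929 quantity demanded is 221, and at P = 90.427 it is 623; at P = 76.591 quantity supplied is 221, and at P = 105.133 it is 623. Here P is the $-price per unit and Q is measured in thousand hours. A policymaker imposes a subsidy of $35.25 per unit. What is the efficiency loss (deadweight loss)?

Demand slope = (90.427 − 110.929)/(623 − 221) = −0.051, so P = 122.2 − 0.051Q.
Supply slope = (105.133 − 76.591)/(623 − 221) = 0.071, so P = 60.9 + 0.071Q.
Competitive equilibrium: 122.2 − 0.051Q = 60.9 + 0.071Q → Q* = 502.459, P* = 96.5746.
The subsidy lowers effective supply by 35.25: P = 25.65 + 0.071Q.
New quantity: 122.2 − 0.051Q = 25.65 + 0.071Q → Q' = 791.3934.
Overproduction ΔQ = 791.3934 − 502.459 = 288.9344; wedge = subsidy = 35.25.
The triangle = ½ × 288.9344 × 35.25 = $5092.47 thousand.

$5092.47 thousand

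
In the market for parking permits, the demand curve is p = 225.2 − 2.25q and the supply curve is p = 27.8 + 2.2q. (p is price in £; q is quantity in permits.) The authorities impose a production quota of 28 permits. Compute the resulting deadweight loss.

Competitive equilibrium: 225.2 − 2.25q = 27.8 + 2.2q → q* = 44.3596, p* = 125.391.
At q = 28: demand price = 225.2 − 2.25·28 = 162.2; supply price = 27.8 + 2.2·28 = 89.4.
Δq = 44.3596 − 28 = 16.3596; wedge = 162.2 − 89.4 = 72.8.
Deadweight loss = ½ × 16.3596 × 72.8 = £595.49.

£595.49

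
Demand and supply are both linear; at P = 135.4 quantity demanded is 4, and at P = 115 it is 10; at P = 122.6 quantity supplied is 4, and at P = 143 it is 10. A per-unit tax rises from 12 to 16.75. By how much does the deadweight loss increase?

10.04

Demand slope = (115 − 135.4)/(10 − 4) = −3.4, so P = 149 − 3.4Q.
Supply slope = (143 − 122.6)/(10 − 4) = 3.4, so P = 109 + 3.4Q.
Competitive equilibrium: 149 − 3.4Q = 109 + 3.4Q → Q* = 5.8824, P* = 129.
For a per-unit tax t: ΔQ = t/6.8, so DWL = ½·t·(t/6.8) = t²/13.6.
At t = 12: DWL = 10.588. At t = 16.75: DWL = 20.63.
Increase = 20.63 − 10.588 = 10.04.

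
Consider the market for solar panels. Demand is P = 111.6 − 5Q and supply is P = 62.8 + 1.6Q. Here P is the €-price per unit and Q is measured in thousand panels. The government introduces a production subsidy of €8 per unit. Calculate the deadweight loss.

Competitive equilibrium: 111.6 − 5Q = 62.8 + 1.6Q → Q* = 7.3939, P* = 74.6303.
The subsidy lowers effective supply by 8: P = 54.8 + 1.6Q.
New quantity: 111.6 − 5Q = 54.8 + 1.6Q → Q' = 8.6061.
Overproduction ΔQ = 8.6061 − 7.3939 = 1.2122; wedge = subsidy = 8.
The triangle = ½ × 1.2122 × 8 = €4.85 thousand.

€4.85 thousand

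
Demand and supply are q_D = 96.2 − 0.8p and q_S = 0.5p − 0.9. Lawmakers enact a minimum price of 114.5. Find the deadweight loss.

1648.04

In inverse form: demand p = 120.25 − 1.25q, supply p = 1.8 + 2q.
Competitive equilibrium: 120.25 − 1.25q = 1.8 + 2q → q* = 36.4462, p* = 74.6923.
At the floor p = 114.5, quantity demanded = (120.25 − 114.5)/1.25 = 4.6.
Sellers' marginal cost at q' = 4.6: 1.8 + 2·4.6 = 11.
Δq = 36.4462 − 4.6 = 31.8462; wedge = 114.5 − 11 = 103.5.
Deadweight loss = ½ × 31.8462 × 103.5 = 1648.04.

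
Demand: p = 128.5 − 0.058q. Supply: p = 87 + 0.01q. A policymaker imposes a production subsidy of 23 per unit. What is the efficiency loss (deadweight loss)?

3889.71

Competitive equilibrium: 128.5 − 0.058q = 87 + 0.01q → q* = 610.2941, p* = 93.1029.
The subsidy lowers effective supply by 23: p = 64 + 0.01q.
New quantity: 128.5 − 0.058q = 64 + 0.01q → q' = 948.5294.
Overproduction Δq = 948.5294 − 610.2941 = 338.2353; wedge = subsidy = 23.
The triangle = ½ × 338.2353 × 23 = 3889.71.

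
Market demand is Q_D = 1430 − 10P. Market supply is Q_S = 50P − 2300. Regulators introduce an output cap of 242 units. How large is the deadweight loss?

19244.01

In inverse form: demand P = 143 − 0.1Q, supply P = 46 + 0.02Q.
Competitive equilibrium: 143 − 0.1Q = 46 + 0.02Q → Q* = 808.3333, P* = 62.1667.
At Q = 242: demand price = 143 − 0.1·242 = 118.8; supply price = 46 + 0.02·242 = 50.84.
ΔQ = 808.3333 − 242 = 566.3333; wedge = 118.8 − 50.84 = 67.96.
Deadweight loss = ½ × 566.3333 × 67.96 = 19244.01.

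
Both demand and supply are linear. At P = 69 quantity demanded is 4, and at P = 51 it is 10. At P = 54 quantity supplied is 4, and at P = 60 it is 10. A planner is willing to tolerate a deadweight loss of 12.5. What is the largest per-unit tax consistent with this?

10

Demand slope = (51 − 69)/(10 − 4) = −3, so P = 81 − 3Q.
Supply slope = (60 − 54)/(10 − 4) = 1, so P = 50 + Q.
Competitive equilibrium: 81 − 3Q = 50 + Q → Q* = 7.75, P* = 57.75.
A tax t gives ΔQ = t/4 and wedge t, so DWL = t²/8.
t²/8 = 12.5 → t² = 100 → t = 10.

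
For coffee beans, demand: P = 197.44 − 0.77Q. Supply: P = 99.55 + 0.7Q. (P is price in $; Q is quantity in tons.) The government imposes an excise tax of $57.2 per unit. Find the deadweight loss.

Competitive equilibrium: 197.44 − 0.77Q = 99.55 + 0.7Q → Q* = 66.5918, P* = 146.1643.
With the tax, the buyer price exceeds the seller price by 57.2: (197.44 − 0.77Q) − (99.55 + 0.7Q) = 57.2 → Q' = 27.6803.
ΔQ = 66.5918 − 27.6803 = 38.9115; the wedge equals the tax, 57.2.
DWL = ½ × 38.9115 × 57.2 = $1112.87.

$1112.87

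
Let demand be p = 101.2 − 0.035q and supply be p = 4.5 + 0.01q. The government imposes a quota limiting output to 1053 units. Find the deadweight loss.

Competitive equilibrium: 101.2 − 0.035q = 4.5 + 0.01q → q* = 2148.8889, p* = 25.9889.
At q = 1053: demand price = 101.2 − 0.035·1053 = 64.345; supply price = 4.5 + 0.01·1053 = 15.03.
Δq = 2148.8889 − 1053 = 1095.8889; wedge = 64.345 − 15.03 = 49.315.
DWL = ½ × 1095.8889 × 49.315 = 27021.88.

27021.88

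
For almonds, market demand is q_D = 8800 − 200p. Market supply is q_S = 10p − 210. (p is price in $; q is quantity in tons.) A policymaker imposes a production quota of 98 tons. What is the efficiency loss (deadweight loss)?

$769.26

In inverse form: demand p = 44 − 0.005q, supply p = 21 + 0.1q.
Competitive equilibrium: 44 − 0.005q = 21 + 0.1q → q* = 219.0476, p* = 42.9048.
At q = 98: demand price = 44 − 0.005·98 = 43.51; supply price = 21 + 0.1·98 = 30.8.
Δq = 219.0476 − 98 = 121.0476; wedge = 43.51 − 30.8 = 12.71.
The triangle = ½ × 121.0476 × 12.71 = $769.26.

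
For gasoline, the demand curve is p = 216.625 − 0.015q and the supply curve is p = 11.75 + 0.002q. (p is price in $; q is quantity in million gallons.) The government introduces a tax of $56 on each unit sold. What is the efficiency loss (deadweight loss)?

Competitive equilibrium: 216.625 − 0.015q = 11.75 + 0.002q → q* = 12051.47059, p* = 35.85294.
With the tax, the buyer price exceeds the seller price by 56: (216.625 − 0.015q) − (11.75 + 0.002q) = 56 → q' = 8757.35294.
Δq = 12051.47059 − 8757.35294 = 3294.11765; the wedge equals the tax, 56.
Deadweight loss = ½ × 3294.11765 × 56 = $92235.29 million.

$92235.29 million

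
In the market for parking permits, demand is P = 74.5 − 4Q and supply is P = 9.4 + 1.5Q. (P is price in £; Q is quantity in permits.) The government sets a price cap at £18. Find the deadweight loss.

£102.43

Competitive equilibrium: 74.5 − 4Q = 9.4 + 1.5Q → Q* = 11.8364, P* = 27.1545.
At the ceiling P = 18, quantity supplied = (18 − 9.4)/1.5 = 5.7333.
Willingness to pay at Q' = 5.7333: 74.5 − 4·5.7333 = 51.5668.
ΔQ = 11.8364 − 5.7333 = 6.1031; wedge = 51.5668 − 18 = 33.5668.
Deadweight loss = ½ × 6.1031 × 33.5668 = £102.43.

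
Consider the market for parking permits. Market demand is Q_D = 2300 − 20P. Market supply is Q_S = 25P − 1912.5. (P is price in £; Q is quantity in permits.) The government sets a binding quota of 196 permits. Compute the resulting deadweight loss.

£2417.44

In inverse form: demand P = 115 − 0.05Q, supply P = 76.5 + 0.04Q.
Competitive equilibrium: 115 − 0.05Q = 76.5 + 0.04Q → Q* = 427.7778, P* = 93.6111.
At Q = 196: demand price = 115 − 0.05·196 = 105.2; supply price = 76.5 + 0.04·196 = 84.34.
ΔQ = 427.7778 − 196 = 231.7778; wedge = 105.2 − 84.34 = 20.86.
The triangle = ½ × 231.7778 × 20.86 = £2417.44.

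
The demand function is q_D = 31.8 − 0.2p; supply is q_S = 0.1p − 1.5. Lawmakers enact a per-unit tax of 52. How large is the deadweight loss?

90.13

In inverse form: demand p = 159 − 5q, supply p = 15 + 10q.
Competitive equilibrium: 159 − 5q = 15 + 10q → q* = 9.6, p* = 111.
With the tax, the buyer price exceeds the seller price by 52: (159 − 5q) − (15 + 10q) = 52 → q' = 6.1333.
Δq = 9.6 − 6.1333 = 3.4667; the wedge equals the tax, 52.
Deadweight loss = ½ × 3.4667 × 52 = 90.13.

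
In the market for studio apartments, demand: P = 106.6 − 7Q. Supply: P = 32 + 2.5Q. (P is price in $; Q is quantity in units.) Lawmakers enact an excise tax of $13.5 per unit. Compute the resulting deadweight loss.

$9.59

Competitive equilibrium: 106.6 − 7Q = 32 + 2.5Q → Q* = 7.8526, P* = 51.6316.
With the tax, the buyer price exceeds the seller price by 13.5: (106.6 − 7Q) − (32 + 2.5Q) = 13.5 → Q' = 6.4316.
ΔQ = 7.8526 − 6.4316 = 1.421; the wedge equals the tax, 13.5.
The triangle = ½ × 1.421 × 13.5 = $9.59.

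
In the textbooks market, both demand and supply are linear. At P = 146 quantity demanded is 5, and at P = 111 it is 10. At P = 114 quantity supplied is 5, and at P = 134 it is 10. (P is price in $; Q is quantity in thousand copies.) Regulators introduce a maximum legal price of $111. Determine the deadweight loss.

Demand slope = (111 − 146)/(10 − 5) = −7, so P = 181 − 7Q.
Supply slope = (134 − 114)/(10 − 5) = 4, so P = 94 + 4Q.
Competitive equilibrium: 181 − 7Q = 94 + 4Q → Q* = 7.9091, P* = 125.6364.
At the ceiling P = 111, quantity supplied = (111 − 94)/4 = 4.25.
Willingness to pay at Q' = 4.25: 181 − 7·4.25 = 151.25.
ΔQ = 7.9091 − 4.25 = 3.6591; wedge = 151.25 − 111 = 40.25.
The triangle = ½ × 3.6591 × 40.25 = $73.64 thousand.

$73.64 thousand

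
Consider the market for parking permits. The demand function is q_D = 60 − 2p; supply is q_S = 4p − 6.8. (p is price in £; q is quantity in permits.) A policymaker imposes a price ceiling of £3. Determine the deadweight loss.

£396.91

In inverse form: demand p = 30 − 0.5q, supply p = 1.7 + 0.25q.
Competitive equilibrium: 30 − 0.5q = 1.7 + 0.25q → q* = 37.7333, p* = 11.1333.
At the ceiling p = 3, quantity supplied = (3 − 1.7)/0.25 = 5.2.
Willingness to pay at q' = 5.2: 30 − 0.5·5.2 = 27.4.
Δq = 37.7333 − 5.2 = 32.5333; wedge = 27.4 − 3 = 24.4.
Welfare loss = ½ × 32.5333 × 24.4 = £396.91.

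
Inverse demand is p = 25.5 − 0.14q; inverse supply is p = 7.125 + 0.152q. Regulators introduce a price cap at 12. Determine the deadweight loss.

Competitive equilibrium: 25.5 − 0.14q = 7.125 + 0.152q → q* = 62.9281, p* = 16.6901.
At the ceiling p = 12, quantity supplied = (12 − 7.125)/0.152 = 32.0724.
Willingness to pay at q' = 32.0724: 25.5 − 0.14·32.0724 = 21.0099.
Δq = 62.9281 − 32.0724 = 30.8557; wedge = 21.0099 − 12 = 9.0099.
Welfare loss = ½ × 30.8557 × 9.0099 = 139.

139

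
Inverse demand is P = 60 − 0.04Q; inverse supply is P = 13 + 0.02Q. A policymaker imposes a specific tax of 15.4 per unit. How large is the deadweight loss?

Competitive equilibrium: 60 − 0.04Q = 13 + 0.02Q → Q* = 783.3333, P* = 28.6667.
With the tax, the buyer price exceeds the seller price by 15.4: (60 − 0.04Q) − (13 + 0.02Q) = 15.4 → Q' = 526.6667.
ΔQ = 783.3333 − 526.6667 = 256.6666; the wedge equals the tax, 15.4.
Deadweight loss = ½ × 256.6666 × 15.4 = 1976.33.

1976.33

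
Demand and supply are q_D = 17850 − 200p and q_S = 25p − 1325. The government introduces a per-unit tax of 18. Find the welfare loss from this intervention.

In inverse form: demand p = 89.25 − 0.005q, supply p = 53 + 0.04q.
Competitive equilibrium: 89.25 − 0.005q = 53 + 0.04q → q* = 805.5556, p* = 85.2222.
With the tax, the buyer price exceeds the seller price by 18: (89.25 − 0.005q) − (53 + 0.04q) = 18 → q' = 405.5556.
Δq = 805.5556 − 405.5556 = 400; the wedge equals the tax, 18.
DWL = ½ × 400 × 18 = 3600.

3600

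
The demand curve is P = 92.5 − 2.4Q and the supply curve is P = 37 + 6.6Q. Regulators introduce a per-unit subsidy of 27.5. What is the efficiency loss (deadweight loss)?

42.01

Competitive equilibrium: 92.5 − 2.4Q = 37 + 6.6Q → Q* = 6.1667, P* = 77.7.
The subsidy lowers effective supply by 27.5: P = 9.5 + 6.6Q.
New quantity: 92.5 − 2.4Q = 9.5 + 6.6Q → Q' = 9.2222.
Overproduction ΔQ = 9.2222 − 6.1667 = 3.0555; wedge = subsidy = 27.5.
Welfare loss = ½ × 3.0555 × 27.5 = 42.01.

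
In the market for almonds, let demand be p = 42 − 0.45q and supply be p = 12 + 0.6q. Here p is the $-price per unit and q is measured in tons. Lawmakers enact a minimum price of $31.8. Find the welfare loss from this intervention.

$18.30

Competitive equilibrium: 42 − 0.45q = 12 + 0.6q → q* = 28.5714, p* = 29.1429.
At the floor p = 31.8, quantity demanded = (42 − 31.8)/0.45 = 22.6667.
Sellers' marginal cost at q' = 22.6667: 12 + 0.6·22.6667 = 25.6.
Δq = 28.5714 − 22.6667 = 5.9047; wedge = 31.8 − 25.6 = 6.2.
Welfare loss = ½ × 5.9047 × 6.2 = $18.30.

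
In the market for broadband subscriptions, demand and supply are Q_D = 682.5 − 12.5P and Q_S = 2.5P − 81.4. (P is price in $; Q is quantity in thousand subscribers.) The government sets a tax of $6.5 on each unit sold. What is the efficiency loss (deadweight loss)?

$44.01 thousand

In inverse form: demand P = 54.6 − 0.08Q, supply P = 32.56 + 0.4Q.
Competitive equilibrium: 54.6 − 0.08Q = 32.56 + 0.4Q → Q* = 45.9167, P* = 50.9267.
With the tax, the buyer price exceeds the seller price by 6.5: (54.6 − 0.08Q) − (32.56 + 0.4Q) = 6.5 → Q' = 32.375.
ΔQ = 45.9167 − 32.375 = 13.5417; the wedge equals the tax, 6.5.
DWL = ½ × 13.5417 × 6.5 = $44.01 thousand.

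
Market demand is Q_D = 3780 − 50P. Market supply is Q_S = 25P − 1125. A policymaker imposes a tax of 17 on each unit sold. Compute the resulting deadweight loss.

2408.33

In inverse form: demand P = 75.6 − 0.02Q, supply P = 45 + 0.04Q.
Competitive equilibrium: 75.6 − 0.02Q = 45 + 0.04Q → Q* = 510, P* = 65.4.
With the tax, the buyer price exceeds the seller price by 17: (75.6 − 0.02Q) − (45 + 0.04Q) = 17 → Q' = 226.6667.
ΔQ = 510 − 226.6667 = 283.3333; the wedge equals the tax, 17.
Welfare loss = ½ × 283.3333 × 17 = 2408.33.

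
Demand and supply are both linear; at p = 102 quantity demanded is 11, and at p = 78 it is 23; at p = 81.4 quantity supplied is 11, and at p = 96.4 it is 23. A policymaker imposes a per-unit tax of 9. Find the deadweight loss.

12.46

Demand slope = (78 − 102)/(23 − 11) = −2, so p = 124 − 2q.
Supply slope = (96.4 − 81.4)/(23 − 11) = 1.25, so p = 67.65 + 1.25q.
Competitive equilibrium: 124 − 2q = 67.65 + 1.25q → q* = 17.3385, p* = 89.3231.
With the tax, the buyer price exceeds the seller price by 9: (124 − 2q) − (67.65 + 1.25q) = 9 → q' = 14.5692.
Δq = 17.3385 − 14.5692 = 2.7693; the wedge equals the tax, 9.
Deadweight loss = ½ × 2.7693 × 9 = 12.46.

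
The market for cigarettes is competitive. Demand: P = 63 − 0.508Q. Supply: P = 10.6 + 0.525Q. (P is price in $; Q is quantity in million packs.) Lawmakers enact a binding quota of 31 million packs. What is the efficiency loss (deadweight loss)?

$200.98 million

Competitive equilibrium: 63 − 0.508Q = 10.6 + 0.525Q → Q* = 50.726, P* = 37.2312.
At Q = 31: demand price = 63 − 0.508·31 = 47.252; supply price = 10.6 + 0.525·31 = 26.875.
ΔQ = 50.726 − 31 = 19.726; wedge = 47.252 − 26.875 = 20.377.
The triangle = ½ × 19.726 × 20.377 = $200.98 million.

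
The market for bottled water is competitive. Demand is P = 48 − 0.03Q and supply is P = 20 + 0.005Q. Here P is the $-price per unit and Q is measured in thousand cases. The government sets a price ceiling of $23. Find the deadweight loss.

$700 thousand

Competitive equilibrium: 48 − 0.03Q = 20 + 0.005Q → Q* = 800, P* = 24.
At the ceiling P = 23, quantity supplied = (23 − 20)/0.005 = 600.
Willingness to pay at Q' = 600: 48 − 0.03·600 = 30.
ΔQ = 800 − 600 = 200; wedge = 30 − 23 = 7.
The triangle = ½ × 200 × 7 = $700 thousand.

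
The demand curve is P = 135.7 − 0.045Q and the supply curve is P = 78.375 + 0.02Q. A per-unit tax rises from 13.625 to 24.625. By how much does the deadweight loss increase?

Competitive equilibrium: 135.7 − 0.045Q = 78.375 + 0.02Q → Q* = 881.9231, P* = 96.0135.
For a per-unit tax t: ΔQ = t/0.065, so DWL = ½·t·(t/0.065) = t²/0.13.
At t = 13.625: DWL = 1428.005. At t = 24.625: DWL = 4664.543.
Increase = 4664.543 − 1428.005 = 3236.54.

3236.54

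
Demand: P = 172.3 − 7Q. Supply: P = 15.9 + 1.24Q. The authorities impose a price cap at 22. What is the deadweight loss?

814.60

Competitive equilibrium: 172.3 − 7Q = 15.9 + 1.24Q → Q* = 18.98058, P* = 39.43592.
At the ceiling P = 22, quantity supplied = (22 − 15.9)/1.24 = 4.91935.
Willingness to pay at Q' = 4.91935: 172.3 − 7·4.91935 = 137.86455.
ΔQ = 18.98058 − 4.91935 = 14.06123; wedge = 137.86455 − 22 = 115.86455.
The triangle = ½ × 14.06123 × 115.86455 = 814.60.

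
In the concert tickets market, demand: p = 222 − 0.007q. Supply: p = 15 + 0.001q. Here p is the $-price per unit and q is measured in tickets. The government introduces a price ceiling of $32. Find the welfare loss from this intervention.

Competitive equilibrium: 222 − 0.007q = 15 + 0.001q → q* = 25875, p* = 40.875.
At the ceiling p = 32, quantity supplied = (32 − 15)/0.001 = 17000.
Willingness to pay at q' = 17000: 222 − 0.007·17000 = 103.
Δq = 25875 − 17000 = 8875; wedge = 103 − 32 = 71.
Deadweight loss = ½ × 8875 × 71 = $315062.50.

$315062.50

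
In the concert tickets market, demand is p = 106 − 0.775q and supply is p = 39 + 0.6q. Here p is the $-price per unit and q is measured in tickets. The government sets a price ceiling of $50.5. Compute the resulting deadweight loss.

$600.76

Competitive equilibrium: 106 − 0.775q = 39 + 0.6q → q* = 48.7273, p* = 68.2364.
At the ceiling p = 50.5, quantity supplied = (50.5 − 39)/0.6 = 19.1667.
Willingness to pay at q' = 19.1667: 106 − 0.775·19.1667 = 91.1458.
Δq = 48.7273 − 19.1667 = 29.5606; wedge = 91.1458 − 50.5 = 40.6458.
Deadweight loss = ½ × 29.5606 × 40.6458 = $600.76.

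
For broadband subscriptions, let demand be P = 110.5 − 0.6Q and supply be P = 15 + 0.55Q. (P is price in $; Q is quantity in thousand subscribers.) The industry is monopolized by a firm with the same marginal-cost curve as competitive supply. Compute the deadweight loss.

Competitive equilibrium: 110.5 − 0.6Q = 15 + 0.55Q → Q* = 83.0435, P* = 60.6739.
Marginal revenue: MR = 110.5 − 1.2Q. Set MR = MC: 110.5 − 1.2Q = 15 + 0.55Q → Q_m = 54.5714.
Price P_m = 110.5 − 0.6·54.5714 = 77.7572; MC(Q_m) = 15 + 0.55·54.5714 = 45.0143.
Competitive Q* = 83.0435, so ΔQ = 28.4721; wedge = 77.7572 − 45.0143 = 32.7429.
Deadweight loss = ½ × 28.4721 × 32.7429 = $466.13 thousand.

$466.13 thousand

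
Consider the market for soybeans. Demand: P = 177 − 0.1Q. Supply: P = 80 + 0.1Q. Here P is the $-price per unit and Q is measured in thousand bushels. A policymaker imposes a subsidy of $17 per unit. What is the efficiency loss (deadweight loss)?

$722.50 thousand

Competitive equilibrium: 177 − 0.1Q = 80 + 0.1Q → Q* = 485, P* = 128.5.
The subsidy lowers effective supply by 17: P = 63 + 0.1Q.
New quantity: 177 − 0.1Q = 63 + 0.1Q → Q' = 570.
Overproduction ΔQ = 570 − 485 = 85; wedge = subsidy = 17.
The triangle = ½ × 85 × 17 = $722.50 thousand.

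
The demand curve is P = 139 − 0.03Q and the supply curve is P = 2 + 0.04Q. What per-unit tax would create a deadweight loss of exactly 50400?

Competitive equilibrium: 139 − 0.03Q = 2 + 0.04Q → Q* = 1957.1429, P* = 80.2857.
A tax t gives ΔQ = t/0.07 and wedge t, so DWL = t²/0.14.
t²/0.14 = 50400 → t² = 7056 → t = 84.

84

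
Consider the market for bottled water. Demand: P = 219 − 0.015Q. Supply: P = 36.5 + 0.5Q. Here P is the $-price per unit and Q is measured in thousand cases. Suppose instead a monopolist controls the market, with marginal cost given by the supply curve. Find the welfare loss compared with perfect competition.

$25.90 thousand

Competitive equilibrium: 219 − 0.015Q = 36.5 + 0.5Q → Q* = 354.3689, P* = 213.6845.
Marginal revenue: MR = 219 − 0.03Q. Set MR = MC: 219 − 0.03Q = 36.5 + 0.5Q → Q_m = 344.3396.
Price P_m = 219 − 0.015·344.3396 = 213.8349; MC(Q_m) = 36.5 + 0.5·344.3396 = 208.6698.
Competitive Q* = 354.3689, so ΔQ = 10.0293; wedge = 213.8349 − 208.6698 = 5.1651.
Deadweight loss = ½ × 10.0293 × 5.1651 = $25.90 thousand.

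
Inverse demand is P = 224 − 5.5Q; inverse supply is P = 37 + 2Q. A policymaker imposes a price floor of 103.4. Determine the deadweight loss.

33.89

Competitive equilibrium: 224 − 5.5Q = 37 + 2Q → Q* = 24.9333, P* = 86.8667.
At the floor P = 103.4, quantity demanded = (224 − 103.4)/5.5 = 21.9273.
Sellers' marginal cost at Q' = 21.9273: 37 + 2·21.9273 = 80.8546.
ΔQ = 24.9333 − 21.9273 = 3.006; wedge = 103.4 − 80.8546 = 22.5454.
DWL = ½ × 3.006 × 22.5454 = 33.89.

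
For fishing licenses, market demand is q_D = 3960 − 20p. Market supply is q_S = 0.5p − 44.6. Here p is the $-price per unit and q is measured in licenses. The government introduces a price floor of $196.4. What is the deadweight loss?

In inverse form: demand p = 198 − 0.05q, supply p = 89.2 + 2q.
Competitive equilibrium: 198 − 0.05q = 89.2 + 2q → q* = 53.0732, p* = 195.3463.
At the floor p = 196.4, quantity demanded = (198 − 196.4)/0.05 = 32.
Sellers' marginal cost at q' = 32: 89.2 + 2·32 = 153.2.
Δq = 53.0732 − 32 = 21.0732; wedge = 196.4 − 153.2 = 43.2.
Deadweight loss = ½ × 21.0732 × 43.2 = $455.18.

$455.18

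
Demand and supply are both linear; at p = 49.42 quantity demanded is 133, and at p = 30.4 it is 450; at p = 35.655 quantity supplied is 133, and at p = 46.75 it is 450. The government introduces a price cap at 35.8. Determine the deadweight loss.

Demand slope = (30.4 − 49.42)/(450 − 133) = −0.06, so p = 57.4 − 0.06q.
Supply slope = (46.75 − 35.655)/(450 − 133) = 0.035, so p = 31 + 0.035q.
Competitive equilibrium: 57.4 − 0.06q = 31 + 0.035q → q* = 277.89474, p* = 40.72632.
At the ceiling p = 35.8, quantity supplied = (35.8 − 31)/0.035 = 137.14286.
Willingness to pay at q' = 137.14286: 57.4 − 0.06·137.14286 = 49.17143.
Δq = 277.89474 − 137.14286 = 140.75188; wedge = 49.17143 − 35.8 = 13.37143.
DWL = ½ × 140.75188 × 13.37143 = 941.03.

941.03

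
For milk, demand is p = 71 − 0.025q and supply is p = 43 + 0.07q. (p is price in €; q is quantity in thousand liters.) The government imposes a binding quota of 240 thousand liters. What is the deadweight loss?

€142.32 thousand

Competitive equilibrium: 71 − 0.025q = 43 + 0.07q → q* = 294.7368, p* = 63.6316.
At q = 240: demand price = 71 − 0.025·240 = 65; supply price = 43 + 0.07·240 = 59.8.
Δq = 294.7368 − 240 = 54.7368; wedge = 65 − 59.8 = 5.2.
DWL = ½ × 54.7368 × 5.2 = €142.32 thousand.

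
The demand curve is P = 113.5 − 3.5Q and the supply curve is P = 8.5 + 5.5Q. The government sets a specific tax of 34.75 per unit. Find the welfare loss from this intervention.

67.09

Competitive equilibrium: 113.5 − 3.5Q = 8.5 + 5.5Q → Q* = 11.6667, P* = 72.6667.
With the tax, the buyer price exceeds the seller price by 34.75: (113.5 − 3.5Q) − (8.5 + 5.5Q) = 34.75 → Q' = 7.8056.
ΔQ = 11.6667 − 7.8056 = 3.8611; the wedge equals the tax, 34.75.
DWL = ½ × 3.8611 × 34.75 = 67.09.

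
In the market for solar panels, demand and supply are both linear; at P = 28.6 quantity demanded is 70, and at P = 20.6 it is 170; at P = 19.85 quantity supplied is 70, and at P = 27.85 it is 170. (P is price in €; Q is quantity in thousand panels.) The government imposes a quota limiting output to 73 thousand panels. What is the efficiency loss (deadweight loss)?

Demand slope = (20.6 − 28.6)/(170 − 70) = −0.08, so P = 34.2 − 0.08Q.
Supply slope = (27.85 − 19.85)/(170 − 70) = 0.08, so P = 14.25 + 0.08Q.
Competitive equilibrium: 34.2 − 0.08Q = 14.25 + 0.08Q → Q* = 124.6875, P* = 24.225.
At Q = 73: demand price = 34.2 − 0.08·73 = 28.36; supply price = 14.25 + 0.08·73 = 20.09.
ΔQ = 124.6875 − 73 = 51.6875; wedge = 28.36 − 20.09 = 8.27.
Welfare loss = ½ × 51.6875 × 8.27 = €213.73 thousand.

€213.73 thousand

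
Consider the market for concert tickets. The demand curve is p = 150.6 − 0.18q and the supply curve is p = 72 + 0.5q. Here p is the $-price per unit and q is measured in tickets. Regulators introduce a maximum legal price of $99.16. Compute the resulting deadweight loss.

Competitive equilibrium: 150.6 − 0.18q = 72 + 0.5q → q* = 115.5882, p* = 129.7941.
At the ceiling p = 99.16, quantity supplied = (99.16 − 72)/0.5 = 54.32.
Willingness to pay at q' = 54.32: 150.6 − 0.18·54.32 = 140.8224.
Δq = 115.5882 − 54.32 = 61.2682; wedge = 140.8224 − 99.16 = 41.6624.
Deadweight loss = ½ × 61.2682 × 41.6624 = $1276.29.

$1276.29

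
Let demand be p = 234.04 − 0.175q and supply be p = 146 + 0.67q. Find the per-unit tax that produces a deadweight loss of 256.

20.8

Competitive equilibrium: 234.04 − 0.175q = 146 + 0.67q → q* = 104.1893, p* = 215.8069.
A tax t gives Δq = t/0.845 and wedge t, so DWL = t²/1.69.
t²/1.69 = 256 → t² = 432.64 → t = 20.8.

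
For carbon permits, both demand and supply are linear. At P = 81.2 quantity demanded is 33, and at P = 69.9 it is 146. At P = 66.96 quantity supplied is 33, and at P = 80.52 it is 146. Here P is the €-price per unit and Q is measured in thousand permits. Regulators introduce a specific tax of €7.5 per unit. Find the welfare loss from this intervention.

Demand slope = (69.9 − 81.2)/(146 − 33) = −0.1, so P = 84.5 − 0.1Q.
Supply slope = (80.52 − 66.96)/(146 − 33) = 0.12, so P = 63 + 0.12Q.
Competitive equilibrium: 84.5 − 0.1Q = 63 + 0.12Q → Q* = 97.7273, P* = 74.7273.
With the tax, the buyer price exceeds the seller price by 7.5: (84.5 − 0.1Q) − (63 + 0.12Q) = 7.5 → Q' = 63.6364.
ΔQ = 97.7273 − 63.6364 = 34.0909; the wedge equals the tax, 7.5.
Deadweight loss = ½ × 34.0909 × 7.5 = €127.84 thousand.

€127.84 thousand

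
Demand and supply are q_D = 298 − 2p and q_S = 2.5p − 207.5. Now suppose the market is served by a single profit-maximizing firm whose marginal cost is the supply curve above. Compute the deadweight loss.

308.67

In inverse form: demand p = 149 − 0.5q, supply p = 83 + 0.4q.
Competitive equilibrium: 149 − 0.5q = 83 + 0.4q → q* = 73.3333, p* = 112.3333.
Marginal revenue: MR = 149 − q. Set MR = MC: 149 − q = 83 + 0.4q → q_m = 47.1429.
Price p_m = 149 − 0.5·47.1429 = 125.4286; MC(q_m) = 83 + 0.4·47.1429 = 101.8572.
Competitive q* = 73.3333, so Δq = 26.1904; wedge = 125.4286 − 101.8572 = 23.5714.
Deadweight loss = ½ × 26.1904 × 23.5714 = 308.67.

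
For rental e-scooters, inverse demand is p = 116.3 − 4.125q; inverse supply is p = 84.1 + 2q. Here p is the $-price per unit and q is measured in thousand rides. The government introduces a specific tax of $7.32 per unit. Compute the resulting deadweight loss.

$4.37 thousand

Competitive equilibrium: 116.3 − 4.125q = 84.1 + 2q → q* = 5.2571, p* = 94.6143.
With the tax, the buyer price exceeds the seller price by 7.32: (116.3 − 4.125q) − (84.1 + 2q) = 7.32 → q' = 4.062.
Δq = 5.2571 − 4.062 = 1.1951; the wedge equals the tax, 7.32.
Deadweight loss = ½ × 1.1951 × 7.32 = $4.37 thousand.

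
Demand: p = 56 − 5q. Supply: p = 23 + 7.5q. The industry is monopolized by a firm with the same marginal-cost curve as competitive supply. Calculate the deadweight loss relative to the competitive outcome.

3.56

Competitive equilibrium: 56 − 5q = 23 + 7.5q → q* = 2.64, p* = 42.8.
Marginal revenue: MR = 56 − 10q. Set MR = MC: 56 − 10q = 23 + 7.5q → q_m = 1.8857.
Price p_m = 56 − 5·1.8857 = 46.5715; MC(q_m) = 23 + 7.5·1.8857 = 37.1428.
Competitive q* = 2.64, so Δq = 0.7543; wedge = 46.5715 − 37.1428 = 9.4287.
DWL = ½ × 0.7543 × 9.4287 = 3.56.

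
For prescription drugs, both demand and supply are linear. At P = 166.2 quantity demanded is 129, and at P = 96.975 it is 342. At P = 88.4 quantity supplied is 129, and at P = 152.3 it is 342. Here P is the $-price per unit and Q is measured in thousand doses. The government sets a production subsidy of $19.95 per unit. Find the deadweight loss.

Demand slope = (96.975 − 166.2)/(342 − 129) = −0.325, so P = 208.125 − 0.325Q.
Supply slope = (152.3 − 88.4)/(342 − 129) = 0.3, so P = 49.7 + 0.3Q.
Competitive equilibrium: 208.125 − 0.325Q = 49.7 + 0.3Q → Q* = 253.48, P* = 125.744.
The subsidy lowers effective supply by 19.95: P = 29.75 + 0.3Q.
New quantity: 208.125 − 0.325Q = 29.75 + 0.3Q → Q' = 285.4.
Overproduction ΔQ = 285.4 − 253.48 = 31.92; wedge = subsidy = 19.95.
The triangle = ½ × 31.92 × 19.95 = $318.402 thousand.

$318.402 thousand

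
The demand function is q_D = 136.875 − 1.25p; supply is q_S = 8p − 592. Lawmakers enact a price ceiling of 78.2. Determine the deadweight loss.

In inverse form: demand p = 109.5 − 0.8q, supply p = 74 + 0.125q.
Competitive equilibrium: 109.5 − 0.8q = 74 + 0.125q → q* = 38.3784, p* = 78.7973.
At the ceiling p = 78.2, quantity supplied = (78.2 − 74)/0.125 = 33.6.
Willingness to pay at q' = 33.6: 109.5 − 0.8·33.6 = 82.62.
Δq = 38.3784 − 33.6 = 4.7784; wedge = 82.62 − 78.2 = 4.42.
DWL = ½ × 4.7784 × 4.42 = 10.56.

10.56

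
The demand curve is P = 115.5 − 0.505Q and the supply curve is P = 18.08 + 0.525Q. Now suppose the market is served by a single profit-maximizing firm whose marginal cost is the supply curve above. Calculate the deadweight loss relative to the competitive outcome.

498.65

Competitive equilibrium: 115.5 − 0.505Q = 18.08 + 0.525Q → Q* = 94.5825, P* = 67.7358.
Marginal revenue: MR = 115.5 − 1.01Q. Set MR = MC: 115.5 − 1.01Q = 18.08 + 0.525Q → Q_m = 63.4658.
Price P_m = 115.5 − 0.505·63.4658 = 83.4498; MC(Q_m) = 18.08 + 0.525·63.4658 = 51.3995.
Competitive Q* = 94.5825, so ΔQ = 31.1167; wedge = 83.4498 − 51.3995 = 32.0503.
Deadweight loss = ½ × 31.1167 × 32.0503 = 498.65.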